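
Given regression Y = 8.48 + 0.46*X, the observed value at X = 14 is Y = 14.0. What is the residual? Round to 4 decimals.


Fitted value at X = 14 is yhat = 8.48 + 0.46*14 = 14.9200.
Residual = 14.0 - 14.9200 = -0.9200.

-0.9200


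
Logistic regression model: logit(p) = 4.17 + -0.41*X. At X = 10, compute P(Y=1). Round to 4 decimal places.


Linear predictor: z = 4.17 + -0.41 * 10 = 0.0700.
P = 1/(1 + exp(-0.0700)) = 1/(1 + 0.9324) = 0.5175.

0.5175


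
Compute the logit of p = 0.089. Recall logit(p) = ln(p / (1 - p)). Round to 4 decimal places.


1 - p = 0.911.
p/(1-p) = 0.0977.
logit = ln(0.0977) = -2.3259.

-2.3259


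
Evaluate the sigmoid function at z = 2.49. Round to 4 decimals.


First, exp(-2.4900) = 0.0829.
Then sigma(z) = 1/(1 + 0.0829) = 0.9234.

0.9234


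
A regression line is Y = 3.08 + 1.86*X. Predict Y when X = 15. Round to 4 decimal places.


Predicted value:
Y = 3.08 + (1.86)(15) = 3.08 + 27.9000 = 30.9800.

30.9800


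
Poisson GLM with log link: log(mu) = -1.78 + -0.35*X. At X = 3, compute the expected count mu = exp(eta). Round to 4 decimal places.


eta = -1.78 + -0.35 * 3 = -2.8300.
mu = exp(-2.8300) = 0.0590.

0.0590


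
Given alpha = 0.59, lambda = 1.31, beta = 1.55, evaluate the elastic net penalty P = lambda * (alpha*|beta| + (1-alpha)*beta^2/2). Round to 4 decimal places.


Compute:
L1 = 0.59 * 1.55 = 0.9145.
L2 = 0.41 * 1.55^2 / 2 = 0.4925.
Penalty = 1.31 * (0.9145 + 0.4925) = 1.8432.

1.8432


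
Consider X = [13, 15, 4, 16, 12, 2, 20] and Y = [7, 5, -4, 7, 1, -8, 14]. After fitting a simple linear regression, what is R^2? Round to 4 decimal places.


After computing the OLS fit (b0=-9.8129, b1=1.1060):
SSres = 20.8681, SStot = 330.8571.
R^2 = 1 - 20.8681/330.8571 = 0.9369.

0.9369


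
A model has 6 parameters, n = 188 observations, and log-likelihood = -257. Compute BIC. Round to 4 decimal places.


ln(188) = 5.236442.
k * ln(n) = 6 * 5.236442 = 31.418652.
-2L = 514.
BIC = 31.418652 + 514 = 545.418652, which rounds to 545.4187.

545.4187


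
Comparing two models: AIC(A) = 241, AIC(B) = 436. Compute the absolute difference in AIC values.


|AIC_A - AIC_B| = |241 - 436| = 195.
Model A is preferred (lower AIC).

195


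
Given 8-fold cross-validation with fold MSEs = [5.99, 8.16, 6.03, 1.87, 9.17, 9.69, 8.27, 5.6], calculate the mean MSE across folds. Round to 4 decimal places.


Add all fold MSEs: 54.7800.
Divide by k = 8: 54.7800/8 = 6.8475.

6.8475


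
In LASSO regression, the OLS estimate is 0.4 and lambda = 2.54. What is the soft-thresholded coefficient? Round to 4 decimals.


Check: |0.4| = 0.4 vs lambda = 2.54.
Since |beta| <= lambda, the coefficient is set to 0.
Soft-thresholded coefficient = 0.0000.

0.0000


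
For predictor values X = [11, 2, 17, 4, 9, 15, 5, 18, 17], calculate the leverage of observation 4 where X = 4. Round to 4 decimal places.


n = 9, xbar = 10.8889.
SXX = sum((xi - xbar)^2) = 306.8889.
h = 1/9 + (4 - 10.8889)^2 / 306.8889 = 0.2657.

0.2657


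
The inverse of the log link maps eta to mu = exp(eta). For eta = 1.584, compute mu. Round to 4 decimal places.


mu = exp(eta) = exp(1.584).
= 4.8744.

4.8744


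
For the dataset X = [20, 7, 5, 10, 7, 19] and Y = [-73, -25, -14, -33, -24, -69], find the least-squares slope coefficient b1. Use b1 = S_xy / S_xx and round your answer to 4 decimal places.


First compute the means: xbar = 11.3333, ybar = -39.6667.
Then S_xx = sum((xi - xbar)^2) = 213.3333.
S_xy = sum((xi - xbar)(yi - ybar)) = -816.6667.
b1 = S_xy / S_xx = -816.6667 / 213.3333 = -3.8281.

-3.8281


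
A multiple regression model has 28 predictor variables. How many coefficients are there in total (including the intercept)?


Each predictor gets one coefficient, plus one intercept.
Total parameters = 28 + 1 = 29.

29


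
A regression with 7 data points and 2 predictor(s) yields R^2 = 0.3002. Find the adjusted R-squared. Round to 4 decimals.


Using the formula:
(1 - 0.3002) = 0.6998.
Multiply by 6/4: 0.6998 * 6 = 4.1988, then 4.1988 / 4 = 1.0497.
Adj R^2 = 1 - 1.0497 = -0.0497.

-0.0497


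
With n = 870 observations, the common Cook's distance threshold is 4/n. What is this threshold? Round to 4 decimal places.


Cook's distance cutoff = 4/n = 4/870.
= 0.0046.

0.0046


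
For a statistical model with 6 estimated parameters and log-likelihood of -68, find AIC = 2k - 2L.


AIC = 2*6 - 2*(-68).
= 12 + 136 = 148.

148


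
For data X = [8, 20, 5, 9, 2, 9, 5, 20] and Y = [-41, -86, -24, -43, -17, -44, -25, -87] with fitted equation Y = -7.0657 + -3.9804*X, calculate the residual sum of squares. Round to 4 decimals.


Predicted values from Y = -7.0657 + -3.9804*X.
Residuals: [-2.0911, 0.6737, 2.9677, -0.1107, -1.9735, -1.1107, 1.9677, -0.3263].
SSres = 22.7527.

22.7527


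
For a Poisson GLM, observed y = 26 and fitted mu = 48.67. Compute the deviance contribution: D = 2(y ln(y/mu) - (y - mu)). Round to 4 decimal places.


Compute y*ln(y/mu) = 26*ln(26/48.67) = 26*-0.626966 = -16.301116.
y - mu = -22.67.
D = 2*(-16.301116 - (-22.67)) = 12.737768, which rounds to 12.7378.

12.7378


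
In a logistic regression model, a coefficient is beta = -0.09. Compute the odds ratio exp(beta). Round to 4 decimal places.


Odds ratio = exp(beta) = exp(-0.09).
= 0.9139.

0.9139


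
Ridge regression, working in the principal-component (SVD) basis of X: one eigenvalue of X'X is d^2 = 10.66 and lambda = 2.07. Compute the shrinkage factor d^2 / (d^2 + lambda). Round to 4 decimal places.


Denominator = d^2 + lambda = 10.66 + 2.07 = 12.7300.
Shrinkage = 10.66 / 12.7300 = 0.8374.

0.8374


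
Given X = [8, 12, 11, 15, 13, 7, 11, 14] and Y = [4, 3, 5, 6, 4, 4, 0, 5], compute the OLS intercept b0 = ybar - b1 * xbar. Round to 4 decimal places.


Compute b1 = 0.1926 from the OLS formula.
With xbar = 11.3750 and ybar = 3.8750, the intercept is:
b0 = 3.8750 - 0.1926 * 11.3750 = 1.6845.

1.6845


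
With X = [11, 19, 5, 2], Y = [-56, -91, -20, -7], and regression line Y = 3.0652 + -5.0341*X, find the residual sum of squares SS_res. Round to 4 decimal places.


For each point, residual = actual - predicted.
Residuals: [-3.6901, 1.5827, 2.1053, 0.0030].
Sum of squared residuals = 20.5541.

20.5541


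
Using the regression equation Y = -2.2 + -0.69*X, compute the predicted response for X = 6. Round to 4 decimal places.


Plug X = 6 into Y = -2.2 + -0.69*X:
Y = -2.2 + -4.1400 = -6.3400.

-6.3400


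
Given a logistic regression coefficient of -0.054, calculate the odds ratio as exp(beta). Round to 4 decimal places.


exp(-0.054) = 0.9474.
So the odds ratio is 0.9474.

0.9474


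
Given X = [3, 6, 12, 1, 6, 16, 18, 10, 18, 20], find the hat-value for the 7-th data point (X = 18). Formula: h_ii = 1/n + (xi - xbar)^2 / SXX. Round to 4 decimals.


Compute xbar = 11.0000 with n = 10 observations.
SXX = 420.0000.
Leverage = 1/10 + (18 - 11.0000)^2/420.0000 = 0.2167.

0.2167


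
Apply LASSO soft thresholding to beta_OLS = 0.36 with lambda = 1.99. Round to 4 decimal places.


|beta_OLS| = 0.36.
lambda = 1.99.
Since |beta| <= lambda, the coefficient is set to 0.
Result = 0.0000.

0.0000


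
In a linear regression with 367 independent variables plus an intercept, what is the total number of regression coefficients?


Each predictor gets one coefficient, plus one intercept.
Total parameters = 367 + 1 = 368.

368


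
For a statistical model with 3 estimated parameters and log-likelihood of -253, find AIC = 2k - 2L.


AIC = 2*3 - 2*(-253).
= 6 + 506 = 512.

512


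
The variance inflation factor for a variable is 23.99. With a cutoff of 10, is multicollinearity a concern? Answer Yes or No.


Compare VIF = 23.99 to the threshold of 10.
23.99 >= 10, so the answer is Yes.

Yes


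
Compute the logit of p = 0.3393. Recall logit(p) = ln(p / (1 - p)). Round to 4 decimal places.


The odds are p/(1-p) = 0.3393 / 0.6607 = 0.5135.
logit(p) = ln(0.5135) = -0.6664.

-0.6664


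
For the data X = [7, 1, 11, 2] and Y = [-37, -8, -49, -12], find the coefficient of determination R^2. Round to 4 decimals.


Fit the OLS line: b0 = -4.3243, b1 = -4.2239.
SSres = 13.7529.
SStot = 1169.0000.
R^2 = 1 - 13.7529/1169.0000 = 0.9882.

0.9882


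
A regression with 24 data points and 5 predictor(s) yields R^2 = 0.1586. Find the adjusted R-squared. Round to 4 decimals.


Adjusted R^2 = 1 - (1 - R^2) * (n-1)/(n-p-1).
(1 - R^2) = 0.8414.
(n-1)/(n-p-1) = 23/18.
(1 - R^2) * (n-1) = 0.8414 * 23 = 19.3522.
Divide by (n-p-1): 19.3522 / 18 = 1.0751.
Adj R^2 = 1 - 1.0751 = -0.0751.

-0.0751


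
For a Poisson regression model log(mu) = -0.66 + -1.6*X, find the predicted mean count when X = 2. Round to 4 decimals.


Linear predictor: eta = -0.66 + (-1.6)(2) = -3.8600.
Expected count: mu = exp(-3.8600) = 0.0211.

0.0211


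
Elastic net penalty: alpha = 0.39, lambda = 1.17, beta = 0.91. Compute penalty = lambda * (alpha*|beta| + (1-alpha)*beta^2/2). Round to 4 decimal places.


Compute:
L1 = 0.39 * 0.91 = 0.3549.
L2 = 0.61 * 0.91^2 / 2 = 0.2526.
Penalty = 1.17 * (0.3549 + 0.2526) = 0.7107.

0.7107


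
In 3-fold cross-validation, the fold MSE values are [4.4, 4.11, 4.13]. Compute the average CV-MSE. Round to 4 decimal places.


Add all fold MSEs: 12.6400.
Divide by k = 3: 12.6400/3 = 4.2133.

4.2133


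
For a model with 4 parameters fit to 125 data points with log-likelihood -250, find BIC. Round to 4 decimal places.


ln(125) = 4.828314.
k * ln(n) = 4 * 4.828314 = 19.313256.
-2L = 500.
BIC = 19.313256 + 500 = 519.313256, which rounds to 519.3133.

519.3133


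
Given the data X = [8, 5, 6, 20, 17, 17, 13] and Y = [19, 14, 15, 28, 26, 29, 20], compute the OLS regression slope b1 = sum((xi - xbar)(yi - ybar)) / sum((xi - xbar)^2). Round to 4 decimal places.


Calculate xbar = 12.2857, ybar = 21.5714.
S_xx = 215.4286, S_xy = 211.8571.
Using b1 = S_xy / S_xx = 211.8571 / 215.4286, we get b1 = 0.9834.

0.9834


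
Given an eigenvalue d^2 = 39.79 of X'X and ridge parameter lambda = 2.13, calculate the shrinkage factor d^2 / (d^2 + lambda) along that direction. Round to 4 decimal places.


d^2 + lambda = 39.79 + 2.13 = 41.9200.
Shrinkage factor = 39.79/41.9200 = 0.9492.

0.9492


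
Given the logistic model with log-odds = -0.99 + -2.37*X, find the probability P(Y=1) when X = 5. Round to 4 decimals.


z = -0.99 + -2.37 * 5 = -12.8400.
Sigmoid: P = 1 / (1 + exp(12.8400)) = 0.0000.

0.0000


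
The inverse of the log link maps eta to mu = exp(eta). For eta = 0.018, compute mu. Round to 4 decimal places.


Apply the inverse link:
mu = e^0.018 = 1.0182.

1.0182


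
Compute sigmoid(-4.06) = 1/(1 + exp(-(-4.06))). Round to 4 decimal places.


exp(4.0600) = 57.9743.
1 + exp(-z) = 58.9743.
sigmoid = 1/58.9743 = 0.0170.

0.0170


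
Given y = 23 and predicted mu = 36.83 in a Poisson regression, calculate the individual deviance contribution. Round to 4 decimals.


First: ln(23/36.83) = -0.470819.
Then: 23 * -0.470819 = -10.828837.
y - mu = 23 - 36.83 = -13.83.
D = 2(-10.828837 - -13.83) = 6.002326, which rounds to 6.0023.

6.0023


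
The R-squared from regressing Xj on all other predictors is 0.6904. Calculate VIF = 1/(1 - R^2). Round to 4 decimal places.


VIF = 1 / (1 - 0.6904).
= 1 / 0.3096 = 3.2300.

3.2300


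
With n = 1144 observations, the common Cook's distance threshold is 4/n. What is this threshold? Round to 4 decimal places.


Using the rule of thumb:
Threshold = 4 / 1144 = 0.0035.

0.0035


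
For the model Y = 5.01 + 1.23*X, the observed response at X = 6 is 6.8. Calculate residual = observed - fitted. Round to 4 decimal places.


Fitted value at X = 6 is yhat = 5.01 + 1.23*6 = 12.3900.
Residual = 6.8 - 12.3900 = -5.5900.

-5.5900


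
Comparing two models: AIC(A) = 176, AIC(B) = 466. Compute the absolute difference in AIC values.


|AIC_A - AIC_B| = |176 - 466| = 290.
Model A is preferred (lower AIC).

290


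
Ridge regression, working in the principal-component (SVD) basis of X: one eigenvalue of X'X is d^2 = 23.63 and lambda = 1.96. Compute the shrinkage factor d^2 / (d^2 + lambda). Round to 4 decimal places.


Compute the denominator: 23.63 + 1.96 = 25.5900.
Shrinkage factor = 23.63 / 25.5900 = 0.9234.

0.9234


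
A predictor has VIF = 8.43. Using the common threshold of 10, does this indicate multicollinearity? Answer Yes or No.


Check: VIF = 8.43 vs threshold = 10.
Since 8.43 < 10, the answer is No.

No


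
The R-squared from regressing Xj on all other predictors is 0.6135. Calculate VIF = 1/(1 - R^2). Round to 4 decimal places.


Denominator: 1 - 0.6135 = 0.3865.
VIF = 1 / 0.3865 = 2.5873.

2.5873


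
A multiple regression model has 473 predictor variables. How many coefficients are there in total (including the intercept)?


Including the intercept, the model has 473 predictor coefficients + 1 intercept.
Total = 474.

474


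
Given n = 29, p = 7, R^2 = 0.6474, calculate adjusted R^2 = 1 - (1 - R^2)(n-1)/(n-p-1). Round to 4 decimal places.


Using the formula:
(1 - 0.6474) = 0.3526.
Multiply by 28/21: 0.3526 * 28 = 9.8728, then 9.8728 / 21 = 0.4701.
Adj R^2 = 1 - 0.4701 = 0.5299.

0.5299


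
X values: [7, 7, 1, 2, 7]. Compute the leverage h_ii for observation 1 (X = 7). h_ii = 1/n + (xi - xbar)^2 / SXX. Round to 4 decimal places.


n = 5, xbar = 4.8000.
SXX = sum((xi - xbar)^2) = 36.8000.
h = 1/5 + (7 - 4.8000)^2 / 36.8000 = 0.3315.

0.3315


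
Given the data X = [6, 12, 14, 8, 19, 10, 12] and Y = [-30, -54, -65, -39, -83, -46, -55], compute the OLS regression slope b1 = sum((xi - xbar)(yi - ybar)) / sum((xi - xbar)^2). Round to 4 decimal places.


The sample means are xbar = 11.5714 and ybar = -53.1429.
Compute S_xx = 107.7143 and S_xy = -442.4286.
Slope b1 = S_xy / S_xx = -442.4286 / 107.7143 = -4.1074.

-4.1074


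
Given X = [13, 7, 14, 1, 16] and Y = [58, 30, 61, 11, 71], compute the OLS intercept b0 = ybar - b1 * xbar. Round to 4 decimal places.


First find the slope: b1 = 4.0371.
Means: xbar = 10.2000, ybar = 46.2000.
b0 = ybar - b1 * xbar = 46.2000 - 4.0371 * 10.2000 = 5.0212.

5.0212


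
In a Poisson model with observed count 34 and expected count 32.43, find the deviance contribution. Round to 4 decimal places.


y/mu = 34/32.43 = 1.048412 (approx.), and ln(34/32.43) = 0.047277.
y * ln(y/mu) = 34 * 0.047277 = 1.607418.
y - mu = 1.57.
D = 2 * (1.607418 - 1.57) = 0.074836, which rounds to 0.0748.

0.0748


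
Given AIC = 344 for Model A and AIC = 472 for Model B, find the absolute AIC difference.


|AIC_A - AIC_B| = |344 - 472| = 128.
Model A is preferred (lower AIC).

128


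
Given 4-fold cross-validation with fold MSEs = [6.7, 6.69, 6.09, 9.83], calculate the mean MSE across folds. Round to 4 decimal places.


Total MSE across folds = 29.3100.
CV-MSE = 29.3100/4 = 7.3275.

7.3275


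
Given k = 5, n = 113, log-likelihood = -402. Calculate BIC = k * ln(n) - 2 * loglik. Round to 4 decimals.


ln(113) = 4.727388.
k * ln(n) = 5 * 4.727388 = 23.636940.
-2L = 804.
BIC = 23.636940 + 804 = 827.636940, which rounds to 827.6369.

827.6369


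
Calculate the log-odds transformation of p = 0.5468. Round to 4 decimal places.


1 - p = 0.4532.
p/(1-p) = 1.2065.
logit = ln(1.2065) = 0.1877.

0.1877


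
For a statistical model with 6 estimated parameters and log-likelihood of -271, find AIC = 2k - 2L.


AIC = 2*6 - 2*(-271).
= 12 + 542 = 554.

554


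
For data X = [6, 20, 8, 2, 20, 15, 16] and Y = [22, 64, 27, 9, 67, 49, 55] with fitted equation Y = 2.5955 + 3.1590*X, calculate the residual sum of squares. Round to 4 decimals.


For each point, residual = actual - predicted.
Residuals: [0.4505, -1.7755, -0.8675, 0.0865, 1.2245, -0.9805, 1.8605].
Sum of squared residuals = 10.0376.

10.0376


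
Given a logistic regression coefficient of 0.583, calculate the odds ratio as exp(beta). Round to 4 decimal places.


The odds ratio is computed as:
OR = e^(0.583) = 1.7914.

1.7914


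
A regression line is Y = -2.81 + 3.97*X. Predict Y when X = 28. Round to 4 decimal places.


Substitute X = 28 into the equation:
Y = -2.81 + 3.97 * 28 = -2.81 + 111.1600 = 108.3500.

108.3500


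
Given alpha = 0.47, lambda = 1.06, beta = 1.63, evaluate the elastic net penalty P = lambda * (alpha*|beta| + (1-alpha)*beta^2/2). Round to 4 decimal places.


Compute:
L1 = 0.47 * 1.63 = 0.7661.
L2 = 0.53 * 1.63^2 / 2 = 0.7041.
Penalty = 1.06 * (0.7661 + 0.7041) = 1.5584.

1.5584


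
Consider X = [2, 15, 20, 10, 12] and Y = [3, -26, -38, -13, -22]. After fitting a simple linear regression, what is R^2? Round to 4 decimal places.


After computing the OLS fit (b0=7.8439, b1=-2.2919):
SSres = 10.1403, SStot = 938.8000.
R^2 = 1 - 10.1403/938.8000 = 0.9892.

0.9892


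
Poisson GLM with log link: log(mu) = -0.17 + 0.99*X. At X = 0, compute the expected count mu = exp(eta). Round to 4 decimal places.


Compute eta = -0.17 + 0.99 * 0 = -0.1700.
Apply inverse link: mu = e^-0.1700 = 0.8437.

0.8437


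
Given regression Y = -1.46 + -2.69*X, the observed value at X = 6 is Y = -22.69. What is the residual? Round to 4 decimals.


Predicted = -1.46 + -2.69 * 6 = -17.6000.
Residual = -22.69 - -17.6000 = -5.0900.

-5.0900


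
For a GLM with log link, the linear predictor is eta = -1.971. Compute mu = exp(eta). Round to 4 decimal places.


mu = exp(eta) = exp(-1.971).
= 0.1393.

0.1393


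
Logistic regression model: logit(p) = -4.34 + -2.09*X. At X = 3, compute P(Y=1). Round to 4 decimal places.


Linear predictor: z = -4.34 + -2.09 * 3 = -10.6100.
P = 1/(1 + exp(10.6100)) = 1/(1 + 40538.1993) = 0.0000.

0.0000


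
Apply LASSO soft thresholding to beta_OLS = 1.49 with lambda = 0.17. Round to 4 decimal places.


Check: |1.49| = 1.49 vs lambda = 0.17.
Since |beta| > lambda, coefficient = sign(beta)*(|beta| - lambda) = 1.3200.
Soft-thresholded coefficient = 1.3200.

1.3200


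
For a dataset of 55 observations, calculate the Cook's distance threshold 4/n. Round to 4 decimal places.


The threshold is 4/n.
4/55 = 0.0727.

0.0727


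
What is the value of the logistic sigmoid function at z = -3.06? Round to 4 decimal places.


exp(3.0600) = 21.3276.
1 + exp(-z) = 22.3276.
sigmoid = 1/22.3276 = 0.0448.

0.0448


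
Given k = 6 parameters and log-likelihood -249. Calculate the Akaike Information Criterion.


Compute:
2k = 2*6 = 12.
-2*loglik = -2*(-249) = 498.
AIC = 12 + 498 = 510.

510


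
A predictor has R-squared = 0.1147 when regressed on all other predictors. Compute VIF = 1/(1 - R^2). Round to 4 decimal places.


Using VIF = 1/(1 - R^2_j):
1 - 0.1147 = 0.8853.
VIF = 1.1296.

1.1296


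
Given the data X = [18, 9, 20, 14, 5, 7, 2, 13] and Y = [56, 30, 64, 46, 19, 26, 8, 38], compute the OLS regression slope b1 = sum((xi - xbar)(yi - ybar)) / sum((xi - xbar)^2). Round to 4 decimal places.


The sample means are xbar = 11.0000 and ybar = 35.8750.
Compute S_xx = 280.0000 and S_xy = 832.0000.
Slope b1 = S_xy / S_xx = 832.0000 / 280.0000 = 2.9714.

2.9714


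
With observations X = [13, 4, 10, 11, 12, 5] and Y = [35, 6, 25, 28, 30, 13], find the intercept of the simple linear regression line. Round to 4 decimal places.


The slope is b1 = 2.9106.
Sample means are xbar = 9.1667 and ybar = 22.8333.
Intercept: b0 = 22.8333 - (2.9106)(9.1667) = -3.8471.

-3.8471


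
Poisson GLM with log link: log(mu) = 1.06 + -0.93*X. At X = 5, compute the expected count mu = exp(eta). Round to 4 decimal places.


eta = 1.06 + -0.93 * 5 = -3.5900.
mu = exp(-3.5900) = 0.0276.

0.0276


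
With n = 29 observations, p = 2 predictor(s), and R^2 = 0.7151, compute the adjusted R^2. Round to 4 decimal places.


Adjusted R^2 = 1 - (1 - R^2) * (n-1)/(n-p-1).
(1 - R^2) = 0.2849.
(n-1)/(n-p-1) = 28/26.
(1 - R^2) * (n-1) = 0.2849 * 28 = 7.9772.
Divide by (n-p-1): 7.9772 / 26 = 0.3068.
Adj R^2 = 1 - 0.3068 = 0.6932.

0.6932


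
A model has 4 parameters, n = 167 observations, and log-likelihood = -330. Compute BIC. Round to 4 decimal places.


ln(167) = 5.117994.
k * ln(n) = 4 * 5.117994 = 20.471976.
-2L = 660.
BIC = 20.471976 + 660 = 680.471976, which rounds to 680.4720.

680.4720


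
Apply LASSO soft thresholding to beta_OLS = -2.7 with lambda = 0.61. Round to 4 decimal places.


Absolute value: |-2.7| = 2.7.
Compare to lambda = 0.61.
Since |beta| > lambda, coefficient = sign(beta)*(|beta| - lambda) = -2.0900.

-2.0900


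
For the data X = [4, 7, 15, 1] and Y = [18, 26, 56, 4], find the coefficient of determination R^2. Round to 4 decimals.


After computing the OLS fit (b0=1.4207, b1=3.6414):
SSres = 6.0138, SStot = 1448.0000.
R^2 = 1 - 6.0138/1448.0000 = 0.9958.

0.9958


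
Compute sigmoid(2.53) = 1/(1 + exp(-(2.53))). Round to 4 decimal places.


exp(-2.5300) = 0.0797.
1 + exp(-z) = 1.0797.
sigmoid = 1/1.0797 = 0.9262.

0.9262


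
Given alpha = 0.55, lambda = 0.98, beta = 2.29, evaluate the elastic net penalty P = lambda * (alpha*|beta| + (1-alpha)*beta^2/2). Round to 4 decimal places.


Compute:
L1 = 0.55 * 2.29 = 1.2595.
L2 = 0.45 * 2.29^2 / 2 = 1.1799.
Penalty = 0.98 * (1.2595 + 1.1799) = 2.3906.

2.3906


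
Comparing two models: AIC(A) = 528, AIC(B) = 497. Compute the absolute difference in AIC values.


|AIC_A - AIC_B| = |528 - 497| = 31.
Model B is preferred (lower AIC).

31


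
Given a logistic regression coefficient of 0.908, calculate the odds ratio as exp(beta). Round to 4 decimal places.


exp(0.908) = 2.4794.
So the odds ratio is 2.4794.

2.4794


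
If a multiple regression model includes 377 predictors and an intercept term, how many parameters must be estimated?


Each predictor gets one coefficient, plus one intercept.
Total parameters = 377 + 1 = 378.

378


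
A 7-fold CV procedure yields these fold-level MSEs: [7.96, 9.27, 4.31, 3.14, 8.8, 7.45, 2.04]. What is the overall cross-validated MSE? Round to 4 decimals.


Total MSE across folds = 42.9700.
CV-MSE = 42.9700/7 = 6.1386.

6.1386


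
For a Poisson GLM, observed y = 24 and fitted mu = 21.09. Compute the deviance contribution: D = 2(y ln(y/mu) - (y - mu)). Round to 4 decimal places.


Compute y*ln(y/mu) = 24*ln(24/21.09) = 24*0.129255 = 3.102120.
y - mu = 2.91.
D = 2*(3.102120 - (2.91)) = 0.384240, which rounds to 0.3842.

0.3842


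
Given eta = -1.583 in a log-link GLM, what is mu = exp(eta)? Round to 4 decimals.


Apply the inverse link:
mu = e^-1.583 = 0.2054.

0.2054


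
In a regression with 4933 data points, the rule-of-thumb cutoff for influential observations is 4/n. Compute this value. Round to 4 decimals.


Using the rule of thumb:
Threshold = 4 / 4933 = 0.0008.

0.0008


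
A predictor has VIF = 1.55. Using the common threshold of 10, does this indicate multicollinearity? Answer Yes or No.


The threshold is 10.
VIF = 1.55 is < 10.
Multicollinearity indication: No.

No


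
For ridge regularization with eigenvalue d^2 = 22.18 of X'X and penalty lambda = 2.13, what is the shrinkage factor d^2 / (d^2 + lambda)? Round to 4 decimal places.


d^2 + lambda = 22.18 + 2.13 = 24.3100.
Shrinkage factor = 22.18/24.3100 = 0.9124.

0.9124


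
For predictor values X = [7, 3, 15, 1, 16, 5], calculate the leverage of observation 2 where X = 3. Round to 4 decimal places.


n = 6, xbar = 7.8333.
SXX = sum((xi - xbar)^2) = 196.8333.
h = 1/6 + (3 - 7.8333)^2 / 196.8333 = 0.2854.

0.2854


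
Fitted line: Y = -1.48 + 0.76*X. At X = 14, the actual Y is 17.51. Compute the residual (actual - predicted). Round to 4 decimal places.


Compute yhat = -1.48 + (0.76)(14) = 9.1600.
Residual = actual - predicted = 17.51 - 9.1600 = 8.3500.

8.3500


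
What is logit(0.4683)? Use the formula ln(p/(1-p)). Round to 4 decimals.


The odds are p/(1-p) = 0.4683 / 0.5317 = 0.8808.
logit(p) = ln(0.8808) = -0.1270.

-0.1270


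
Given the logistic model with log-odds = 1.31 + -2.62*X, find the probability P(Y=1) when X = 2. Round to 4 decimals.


z = 1.31 + -2.62 * 2 = -3.9300.
Sigmoid: P = 1 / (1 + exp(3.9300)) = 0.0193.

0.0193


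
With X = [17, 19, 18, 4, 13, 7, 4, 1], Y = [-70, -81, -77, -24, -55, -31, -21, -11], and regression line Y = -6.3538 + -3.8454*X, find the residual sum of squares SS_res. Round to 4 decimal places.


Predicted values from Y = -6.3538 + -3.8454*X.
Residuals: [1.7256, -1.5836, -1.4290, -2.2646, 1.3440, 2.2716, 0.7354, -0.8008].
SSres = 20.8045.

20.8045


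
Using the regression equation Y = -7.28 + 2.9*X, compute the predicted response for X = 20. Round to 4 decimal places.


Plug X = 20 into Y = -7.28 + 2.9*X:
Y = -7.28 + 58.0000 = 50.7200.

50.7200


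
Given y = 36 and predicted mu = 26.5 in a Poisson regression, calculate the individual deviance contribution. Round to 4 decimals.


Compute y*ln(y/mu) = 36*ln(36/26.5) = 36*0.306374 = 11.029464.
y - mu = 9.5.
D = 2*(11.029464 - (9.5)) = 3.058928, which rounds to 3.0589.

3.0589


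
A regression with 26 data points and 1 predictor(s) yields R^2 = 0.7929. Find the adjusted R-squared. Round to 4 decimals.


Adjusted R^2 = 1 - (1 - R^2) * (n-1)/(n-p-1).
(1 - R^2) = 0.2071.
(n-1)/(n-p-1) = 25/24.
(1 - R^2) * (n-1) = 0.2071 * 25 = 5.1775.
Divide by (n-p-1): 5.1775 / 24 = 0.2157.
Adj R^2 = 1 - 0.2157 = 0.7843.

0.7843


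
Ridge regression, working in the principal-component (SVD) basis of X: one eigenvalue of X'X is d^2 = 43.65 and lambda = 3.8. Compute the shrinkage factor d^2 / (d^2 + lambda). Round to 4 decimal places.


Compute the denominator: 43.65 + 3.8 = 47.4500.
Shrinkage factor = 43.65 / 47.4500 = 0.9199.

0.9199


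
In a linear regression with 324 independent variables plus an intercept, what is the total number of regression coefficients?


Including the intercept, the model has 324 predictor coefficients + 1 intercept.
Total = 325.

325


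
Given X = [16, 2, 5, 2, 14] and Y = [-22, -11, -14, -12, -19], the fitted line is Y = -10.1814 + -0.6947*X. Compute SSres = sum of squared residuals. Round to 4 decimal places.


Compute predicted values, then residuals = yi - yhat_i.
Residuals: [-0.7034, 0.5708, -0.3451, -0.4292, 0.9072].
SSres = sum(residual^2) = 1.9469.

1.9469


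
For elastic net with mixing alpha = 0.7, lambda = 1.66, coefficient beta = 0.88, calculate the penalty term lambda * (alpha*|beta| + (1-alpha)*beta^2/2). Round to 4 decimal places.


Compute:
L1 = 0.7 * 0.88 = 0.6160.
L2 = 0.3 * 0.88^2 / 2 = 0.1162.
Penalty = 1.66 * (0.6160 + 0.1162) = 1.2154.

1.2154


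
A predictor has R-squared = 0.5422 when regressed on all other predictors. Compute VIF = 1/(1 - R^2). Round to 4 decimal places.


Using VIF = 1/(1 - R^2_j):
1 - 0.5422 = 0.4578.
VIF = 2.1844.

2.1844


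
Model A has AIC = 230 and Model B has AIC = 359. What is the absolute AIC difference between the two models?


|AIC_A - AIC_B| = |230 - 359| = 129.
Model A is preferred (lower AIC).

129


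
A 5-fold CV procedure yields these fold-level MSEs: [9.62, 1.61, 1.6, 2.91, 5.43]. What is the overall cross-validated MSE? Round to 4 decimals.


Add all fold MSEs: 21.1700.
Divide by k = 5: 21.1700/5 = 4.2340.

4.2340


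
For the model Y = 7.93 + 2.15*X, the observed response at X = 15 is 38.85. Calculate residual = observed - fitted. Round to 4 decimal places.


Fitted value at X = 15 is yhat = 7.93 + 2.15*15 = 40.1800.
Residual = 38.85 - 40.1800 = -1.3300.

-1.3300


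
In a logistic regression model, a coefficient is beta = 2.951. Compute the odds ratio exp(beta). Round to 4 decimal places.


exp(2.951) = 19.1251.
So the odds ratio is 19.1251.

19.1251


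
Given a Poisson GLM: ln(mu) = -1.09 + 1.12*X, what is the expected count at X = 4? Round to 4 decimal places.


Compute eta = -1.09 + 1.12 * 4 = 3.3900.
Apply inverse link: mu = e^3.3900 = 29.6660.

29.6660


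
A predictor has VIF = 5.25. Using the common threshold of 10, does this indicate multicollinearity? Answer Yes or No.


Compare VIF = 5.25 to the threshold of 10.
5.25 < 10, so the answer is No.

No


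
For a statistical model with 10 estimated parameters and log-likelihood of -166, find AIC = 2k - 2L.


AIC = 2k - 2*loglik = 2(10) - 2(-166).
= 20 + 332 = 352.

352


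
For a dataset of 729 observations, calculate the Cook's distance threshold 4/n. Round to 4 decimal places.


Using the rule of thumb:
Threshold = 4 / 729 = 0.0055.

0.0055


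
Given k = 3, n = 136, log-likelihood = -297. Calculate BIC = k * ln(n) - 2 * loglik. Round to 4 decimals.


k * ln(n) = 3 * ln(136) = 3 * 4.912655 = 14.737965.
-2 * loglik = -2 * (-297) = 594.
BIC = 14.737965 + 594 = 608.737965, which rounds to 608.7380.

608.7380


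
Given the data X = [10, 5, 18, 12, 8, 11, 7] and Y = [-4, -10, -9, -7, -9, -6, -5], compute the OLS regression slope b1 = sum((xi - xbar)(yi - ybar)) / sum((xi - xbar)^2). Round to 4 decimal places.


The sample means are xbar = 10.1429 and ybar = -7.1429.
Compute S_xx = 106.8571 and S_xy = -1.8571.
Slope b1 = S_xy / S_xx = -1.8571 / 106.8571 = -0.0174.

-0.0174


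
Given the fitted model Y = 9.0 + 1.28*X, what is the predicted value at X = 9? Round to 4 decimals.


Substitute X = 9 into the equation:
Y = 9.0 + 1.28 * 9 = 9.0 + 11.5200 = 20.5200.

20.5200


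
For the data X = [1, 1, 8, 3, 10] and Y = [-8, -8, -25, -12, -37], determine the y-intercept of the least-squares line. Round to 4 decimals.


The slope is b1 = -3.0058.
Sample means are xbar = 4.6000 and ybar = -18.0000.
Intercept: b0 = -18.0000 - (-3.0058)(4.6000) = -4.1734.

-4.1734


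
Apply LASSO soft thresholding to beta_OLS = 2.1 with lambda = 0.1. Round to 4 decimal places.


Check: |2.1| = 2.1 vs lambda = 0.1.
Since |beta| > lambda, coefficient = sign(beta)*(|beta| - lambda) = 2.0000.
Soft-thresholded coefficient = 2.0000.

2.0000


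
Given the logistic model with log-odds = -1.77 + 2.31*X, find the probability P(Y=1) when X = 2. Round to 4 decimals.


Compute z = -1.77 + (2.31)(2) = 2.8500.
exp(-z) = 0.0578.
P = 1/(1 + 0.0578) = 0.9453.

0.9453


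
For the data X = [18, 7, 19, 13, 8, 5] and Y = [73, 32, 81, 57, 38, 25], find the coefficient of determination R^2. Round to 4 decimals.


The fitted line is Y = 5.9525 + 3.8612*X.
SSres = 11.9563, SStot = 2626.0000.
R^2 = 1 - SSres/SStot = 0.9954.

0.9954


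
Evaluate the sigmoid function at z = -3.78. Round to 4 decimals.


First, exp(3.7800) = 43.8160.
Then sigma(z) = 1/(1 + 43.8160) = 0.0223.

0.0223


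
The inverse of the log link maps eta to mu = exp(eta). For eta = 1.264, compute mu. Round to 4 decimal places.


The inverse log link gives:
mu = exp(1.264) = 3.5396.

3.5396


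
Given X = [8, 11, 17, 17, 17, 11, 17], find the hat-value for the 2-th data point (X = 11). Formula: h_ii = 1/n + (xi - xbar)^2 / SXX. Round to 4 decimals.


Compute xbar = 14.0000 with n = 7 observations.
SXX = 90.0000.
Leverage = 1/7 + (11 - 14.0000)^2/90.0000 = 0.2429.

0.2429


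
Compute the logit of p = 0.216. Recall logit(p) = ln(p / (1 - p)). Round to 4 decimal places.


Compute the odds: 0.216/0.784 = 0.2755.
Take the natural log: ln(0.2755) = -1.2891.

-1.2891


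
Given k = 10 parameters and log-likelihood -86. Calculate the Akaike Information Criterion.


AIC = 2k - 2*loglik = 2(10) - 2(-86).
= 20 + 172 = 192.

192


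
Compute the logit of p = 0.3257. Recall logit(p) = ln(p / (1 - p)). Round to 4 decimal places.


The odds are p/(1-p) = 0.3257 / 0.6743 = 0.4830.
logit(p) = ln(0.4830) = -0.7277.

-0.7277


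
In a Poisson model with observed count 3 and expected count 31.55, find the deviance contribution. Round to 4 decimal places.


First: ln(3/31.55) = -2.352961.
Then: 3 * -2.352961 = -7.058883.
y - mu = 3 - 31.55 = -28.55.
D = 2(-7.058883 - -28.55) = 42.982234, which rounds to 42.9822.

42.9822


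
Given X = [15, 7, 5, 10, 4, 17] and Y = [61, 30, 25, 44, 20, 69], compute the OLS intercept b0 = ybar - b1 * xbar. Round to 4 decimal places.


The slope is b1 = 3.7395.
Sample means are xbar = 9.6667 and ybar = 41.5000.
Intercept: b0 = 41.5000 - (3.7395)(9.6667) = 5.3512.

5.3512


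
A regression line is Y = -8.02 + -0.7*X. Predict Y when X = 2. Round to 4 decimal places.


Substitute X = 2 into the equation:
Y = -8.02 + -0.7 * 2 = -8.02 + -1.4000 = -9.4200.

-9.4200


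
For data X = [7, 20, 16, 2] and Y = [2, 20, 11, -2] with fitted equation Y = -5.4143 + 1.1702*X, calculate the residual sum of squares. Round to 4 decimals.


Predicted values from Y = -5.4143 + 1.1702*X.
Residuals: [-0.7771, 2.0103, -2.3089, 1.0739].
SSres = 11.1295.

11.1295


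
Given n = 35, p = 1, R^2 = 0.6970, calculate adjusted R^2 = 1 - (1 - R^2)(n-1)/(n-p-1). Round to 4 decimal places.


Using the formula:
(1 - 0.6970) = 0.3030.
Multiply by 34/33: 0.3030 * 34 = 10.3020, then 10.3020 / 33 = 0.3122.
Adj R^2 = 1 - 0.3122 = 0.6878.

0.6878


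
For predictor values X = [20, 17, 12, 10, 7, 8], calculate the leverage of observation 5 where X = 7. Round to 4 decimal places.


Mean of X: xbar = 12.3333.
SXX = 133.3333.
For X = 7: h = 1/6 + (7 - 12.3333)^2/133.3333 = 0.3800.

0.3800


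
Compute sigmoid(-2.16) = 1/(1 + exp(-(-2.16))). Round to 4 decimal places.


exp(2.1600) = 8.6711.
1 + exp(-z) = 9.6711.
sigmoid = 1/9.6711 = 0.1034.

0.1034


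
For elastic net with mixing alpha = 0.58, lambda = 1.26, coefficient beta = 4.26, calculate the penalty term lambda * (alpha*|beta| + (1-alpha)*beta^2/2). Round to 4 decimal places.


Compute:
L1 = 0.58 * 4.26 = 2.4708.
L2 = 0.42 * 4.26^2 / 2 = 3.8110.
Penalty = 1.26 * (2.4708 + 3.8110) = 7.9151.

7.9151


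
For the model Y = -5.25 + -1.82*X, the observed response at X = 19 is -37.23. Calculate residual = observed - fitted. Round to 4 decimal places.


Compute yhat = -5.25 + (-1.82)(19) = -39.8300.
Residual = actual - predicted = -37.23 - -39.8300 = 2.6000.

2.6000


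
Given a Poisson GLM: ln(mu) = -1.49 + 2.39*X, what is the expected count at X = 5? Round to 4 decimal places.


Linear predictor: eta = -1.49 + (2.39)(5) = 10.4600.
Expected count: mu = exp(10.4600) = 34891.5514.

34891.5514


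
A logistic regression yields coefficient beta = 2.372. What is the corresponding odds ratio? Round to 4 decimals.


exp(2.372) = 10.7188.
So the odds ratio is 10.7188.

10.7188


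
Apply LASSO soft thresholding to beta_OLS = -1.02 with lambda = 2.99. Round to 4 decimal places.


Absolute value: |-1.02| = 1.02.
Compare to lambda = 2.99.
Since |beta| <= lambda, the coefficient is set to 0.

0.0000


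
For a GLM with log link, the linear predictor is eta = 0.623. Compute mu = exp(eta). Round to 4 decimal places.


The inverse log link gives:
mu = exp(0.623) = 1.8645.

1.8645


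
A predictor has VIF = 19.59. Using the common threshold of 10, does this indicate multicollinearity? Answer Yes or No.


The threshold is 10.
VIF = 19.59 is >= 10.
Multicollinearity indication: Yes.

Yes


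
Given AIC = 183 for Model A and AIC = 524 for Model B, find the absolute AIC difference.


|AIC_A - AIC_B| = |183 - 524| = 341.
Model A is preferred (lower AIC).

341


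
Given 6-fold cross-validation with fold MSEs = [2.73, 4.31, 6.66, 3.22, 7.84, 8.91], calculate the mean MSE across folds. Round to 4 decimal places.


Add all fold MSEs: 33.6700.
Divide by k = 6: 33.6700/6 = 5.6117.

5.6117


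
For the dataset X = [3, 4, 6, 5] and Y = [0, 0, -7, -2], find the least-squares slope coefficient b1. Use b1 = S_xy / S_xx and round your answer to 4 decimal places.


Calculate xbar = 4.5000, ybar = -2.2500.
S_xx = 5.0000, S_xy = -11.5000.
Using b1 = S_xy / S_xx = -11.5000 / 5.0000, we get b1 = -2.3000.

-2.3000


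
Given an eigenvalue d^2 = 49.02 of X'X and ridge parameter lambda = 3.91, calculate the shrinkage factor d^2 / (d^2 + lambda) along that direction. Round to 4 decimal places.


Denominator = d^2 + lambda = 49.02 + 3.91 = 52.9300.
Shrinkage = 49.02 / 52.9300 = 0.9261.

0.9261


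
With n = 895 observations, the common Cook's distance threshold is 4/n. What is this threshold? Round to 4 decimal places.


The threshold is 4/n.
4/895 = 0.0045.

0.0045


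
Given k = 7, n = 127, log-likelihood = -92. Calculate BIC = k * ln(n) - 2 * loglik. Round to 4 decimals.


k * ln(n) = 7 * ln(127) = 7 * 4.844187 = 33.909309.
-2 * loglik = -2 * (-92) = 184.
BIC = 33.909309 + 184 = 217.909309, which rounds to 217.9093.

217.9093


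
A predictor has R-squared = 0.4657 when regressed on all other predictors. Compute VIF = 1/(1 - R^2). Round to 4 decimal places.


Denominator: 1 - 0.4657 = 0.5343.
VIF = 1 / 0.5343 = 1.8716.

1.8716


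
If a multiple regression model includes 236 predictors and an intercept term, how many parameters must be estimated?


Including the intercept, the model has 236 predictor coefficients + 1 intercept.
Total = 237.

237


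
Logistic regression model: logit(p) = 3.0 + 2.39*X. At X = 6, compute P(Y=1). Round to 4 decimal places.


z = 3.0 + 2.39 * 6 = 17.3400.
Sigmoid: P = 1 / (1 + exp(-17.3400)) = 1.0000.

1.0000


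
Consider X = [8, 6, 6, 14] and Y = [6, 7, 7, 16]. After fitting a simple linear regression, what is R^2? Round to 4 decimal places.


The fitted line is Y = -0.8837 + 1.1628*X.
SSres = 7.8605, SStot = 66.0000.
R^2 = 1 - SSres/SStot = 0.8809.

0.8809


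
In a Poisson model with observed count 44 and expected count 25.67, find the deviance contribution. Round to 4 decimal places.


First: ln(44/25.67) = 0.538867.
Then: 44 * 0.538867 = 23.710148.
y - mu = 44 - 25.67 = 18.33.
D = 2(23.710148 - 18.33) = 10.760296, which rounds to 10.7603.

10.7603


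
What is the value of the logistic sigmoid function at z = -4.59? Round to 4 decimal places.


exp(4.5900) = 98.4944.
1 + exp(-z) = 99.4944.
sigmoid = 1/99.4944 = 0.0101.

0.0101


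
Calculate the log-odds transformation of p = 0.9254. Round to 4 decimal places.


The odds are p/(1-p) = 0.9254 / 0.0746 = 12.4048.
logit(p) = ln(12.4048) = 2.5181.

2.5181


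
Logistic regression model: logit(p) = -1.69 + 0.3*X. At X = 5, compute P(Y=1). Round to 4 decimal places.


Linear predictor: z = -1.69 + 0.3 * 5 = -0.1900.
P = 1/(1 + exp(0.1900)) = 1/(1 + 1.2092) = 0.4526.

0.4526


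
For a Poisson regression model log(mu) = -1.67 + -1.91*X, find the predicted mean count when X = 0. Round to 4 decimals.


Compute eta = -1.67 + -1.91 * 0 = -1.6700.
Apply inverse link: mu = e^-1.6700 = 0.1882.

0.1882


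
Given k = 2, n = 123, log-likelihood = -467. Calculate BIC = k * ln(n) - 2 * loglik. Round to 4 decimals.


Compute k*ln(n) = 2*ln(123) = 2*4.812184 = 9.624368.
Then -2*loglik = 934.
BIC = 9.624368 + 934 = 943.624368, which rounds to 943.6244.

943.6244


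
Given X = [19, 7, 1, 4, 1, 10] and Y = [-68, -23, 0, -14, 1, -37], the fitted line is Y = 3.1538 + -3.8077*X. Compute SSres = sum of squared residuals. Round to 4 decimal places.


Predicted values from Y = 3.1538 + -3.8077*X.
Residuals: [1.1925, 0.5001, 0.6539, -1.9230, 1.6539, -2.0768].
SSres = 12.8462.

12.8462


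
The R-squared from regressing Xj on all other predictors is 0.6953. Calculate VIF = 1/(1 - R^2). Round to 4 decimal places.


Denominator: 1 - 0.6953 = 0.3047.
VIF = 1 / 0.3047 = 3.2819.

3.2819


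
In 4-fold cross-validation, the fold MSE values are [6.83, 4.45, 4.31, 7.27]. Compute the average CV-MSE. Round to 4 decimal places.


Total MSE across folds = 22.8600.
CV-MSE = 22.8600/4 = 5.7150.

5.7150


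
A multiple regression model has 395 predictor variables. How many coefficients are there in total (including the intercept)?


Each predictor gets one coefficient, plus one intercept.
Total parameters = 395 + 1 = 396.

396


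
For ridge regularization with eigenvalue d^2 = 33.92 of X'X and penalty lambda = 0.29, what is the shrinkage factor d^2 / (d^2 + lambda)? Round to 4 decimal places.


d^2 + lambda = 33.92 + 0.29 = 34.2100.
Shrinkage factor = 33.92/34.2100 = 0.9915.

0.9915
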